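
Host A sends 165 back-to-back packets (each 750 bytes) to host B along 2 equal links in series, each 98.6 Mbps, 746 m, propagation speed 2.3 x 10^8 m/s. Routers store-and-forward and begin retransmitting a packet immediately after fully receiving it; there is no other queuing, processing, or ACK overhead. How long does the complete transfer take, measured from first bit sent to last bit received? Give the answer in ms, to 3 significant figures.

10.1 ms

Per-hop transmission t_tx = L/R = 6000/98600000 = 0.0608519 ms.
Per-hop propagation t_prop = 746/2.3e+08 = 0.00324348 ms.
Pipeline fill: first packet needs 2·t_tx to clear all hops; remaining 164 packets each add one t_tx.
Total = (2+165-1)·t_tx + 2·t_prop = 166·0.0608519 + 2·0.00324348 = 10.1 ms.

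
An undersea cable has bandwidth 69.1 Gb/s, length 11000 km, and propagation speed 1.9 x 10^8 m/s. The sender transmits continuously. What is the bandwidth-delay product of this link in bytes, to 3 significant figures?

500000000 bytes

Propagation delay = 11000000 / 190000000 = 0.0578947 s.
BDP = R × t_prop = 69100000000 × 0.0578947 = 4000530000 bits.
In bytes: 4000530000/8 = 500000000 bytes.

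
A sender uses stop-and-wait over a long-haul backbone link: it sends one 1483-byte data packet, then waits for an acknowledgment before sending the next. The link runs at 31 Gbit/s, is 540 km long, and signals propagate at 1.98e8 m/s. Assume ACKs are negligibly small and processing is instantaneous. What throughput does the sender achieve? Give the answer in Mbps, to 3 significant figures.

t_tx = L/R = 11864/31000000000 = 3.8271e-07 s.
t_prop = 540000/198000000 = 0.00272727 s; RTT = 0.00545455 s.
Cycle = t_tx + RTT = 0.00545493 s.
Throughput = L / cycle = 11864 / 0.00545493 = 2.17 Mbps.

2.17 Mbps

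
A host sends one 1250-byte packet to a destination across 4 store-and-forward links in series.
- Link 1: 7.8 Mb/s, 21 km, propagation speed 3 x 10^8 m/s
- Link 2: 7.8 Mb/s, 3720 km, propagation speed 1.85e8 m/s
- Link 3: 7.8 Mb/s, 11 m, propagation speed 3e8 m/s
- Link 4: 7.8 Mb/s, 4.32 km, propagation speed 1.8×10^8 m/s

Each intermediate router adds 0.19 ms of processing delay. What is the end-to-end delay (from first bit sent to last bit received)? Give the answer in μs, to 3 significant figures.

25900 μs

L = 1250 × 8 = 10000 bits.
Transmission delay per hop = L/R = 10000/7800000 = 1282.05 μs; 4 hops → 5128.21 μs.
Propagation delays (d/s per hop): 70, 20108.1, 0.0366667, 24 μs; sum = 20202.1 μs.
Processing at 3 router(s): 3 × 0.19 ms = 570 μs.
End-to-end = 25900 μs.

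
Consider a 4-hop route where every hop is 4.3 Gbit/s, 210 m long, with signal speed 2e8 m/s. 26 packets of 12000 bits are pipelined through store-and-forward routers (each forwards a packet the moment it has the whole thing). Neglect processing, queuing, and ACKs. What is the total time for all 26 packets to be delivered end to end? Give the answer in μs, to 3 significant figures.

85.1 μs

Per-hop transmission t_tx = L/R = 12000/4300000000 = 2.7907 μs.
Per-hop propagation t_prop = 210/200000000 = 1.05 μs.
Pipeline fill: first packet needs 4·t_tx to clear all hops; remaining 25 packets each add one t_tx.
Total = (4+26-1)·t_tx + 4·t_prop = 29·2.7907 + 4·1.05 = 85.1 μs.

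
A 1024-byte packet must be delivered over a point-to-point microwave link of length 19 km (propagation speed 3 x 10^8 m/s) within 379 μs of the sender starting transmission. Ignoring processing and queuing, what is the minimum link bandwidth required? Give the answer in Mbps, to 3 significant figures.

26.0 Mbps

L = 8192 bits.
Propagation delay = 19000 / 300000000 = 63.3333 μs.
Transmission budget = 379 − 63.3333 = 315.667 μs.
R ≥ L / t_tx = 8192 bits / 0.000315667 s = 26.0 Mbps.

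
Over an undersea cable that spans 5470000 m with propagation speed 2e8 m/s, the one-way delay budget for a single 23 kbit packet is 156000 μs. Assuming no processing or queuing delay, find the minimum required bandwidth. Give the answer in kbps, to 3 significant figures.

Propagation delay = 5470000 / 200000000 = 27350 μs.
Transmission budget = 156000 − 27350 = 128650 μs.
R ≥ L / t_tx = 23000 bits / 0.12865 s = 179 kbps.

179 kbps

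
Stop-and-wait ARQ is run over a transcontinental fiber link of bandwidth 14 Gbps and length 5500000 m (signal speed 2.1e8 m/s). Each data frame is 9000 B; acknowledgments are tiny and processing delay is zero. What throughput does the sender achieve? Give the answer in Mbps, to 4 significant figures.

t_tx = L/R = 72000/14000000000 = 5.14286e-06 s.
t_prop = 5500000/210000000 = 0.0261905 s; RTT = 0.052381 s.
Cycle = t_tx + RTT = 0.0523861 s.
Throughput = L / cycle = 72000 / 0.0523861 = 1.374 Mbps.

1.374 Mbps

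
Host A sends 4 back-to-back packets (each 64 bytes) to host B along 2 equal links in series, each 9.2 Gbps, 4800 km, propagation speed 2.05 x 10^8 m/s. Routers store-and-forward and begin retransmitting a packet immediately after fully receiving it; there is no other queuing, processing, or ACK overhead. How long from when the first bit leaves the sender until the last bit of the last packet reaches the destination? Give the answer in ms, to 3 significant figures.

46.8 ms

Per-hop transmission t_tx = L/R = 512/9200000000 = 5.56522e-05 ms.
Per-hop propagation t_prop = 4800000/2.05e+08 = 23.4146 ms.
Pipeline fill: first packet needs 2·t_tx to clear all hops; remaining 3 packets each add one t_tx.
Total = (2+4-1)·t_tx + 2·t_prop = 5·5.56522e-05 + 2·23.4146 = 46.8 ms.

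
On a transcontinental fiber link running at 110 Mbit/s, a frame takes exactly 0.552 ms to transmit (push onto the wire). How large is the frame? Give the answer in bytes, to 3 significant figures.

L = R × t_tx = 110000000 b/s × 0.000552 s = 60720 bits.
In bytes: 60720 / 8 = 7590 bytes.

7590 bytes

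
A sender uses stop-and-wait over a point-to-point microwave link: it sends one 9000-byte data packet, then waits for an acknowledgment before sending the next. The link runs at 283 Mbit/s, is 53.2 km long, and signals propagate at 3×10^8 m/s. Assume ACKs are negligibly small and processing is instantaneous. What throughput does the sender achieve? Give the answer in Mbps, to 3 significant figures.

t_tx = L/R = 72000/283000000 = 0.000254417 s.
t_prop = 53200/300000000 = 0.000177333 s; RTT = 0.000354667 s.
Cycle = t_tx + RTT = 0.000609084 s.
Throughput = L / cycle = 72000 / 0.000609084 = 118 Mbps.

118 Mbps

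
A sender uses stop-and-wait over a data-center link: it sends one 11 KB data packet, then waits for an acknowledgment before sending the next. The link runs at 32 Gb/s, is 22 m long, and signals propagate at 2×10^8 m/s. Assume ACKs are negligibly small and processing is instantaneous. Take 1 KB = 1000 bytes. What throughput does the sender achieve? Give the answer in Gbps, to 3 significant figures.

29.6 Gbps

t_tx = L/R = 88000/32000000000 = 2.75e-06 s.
t_prop = 22/200000000 = 1.1e-07 s; RTT = 2.2e-07 s.
Cycle = t_tx + RTT = 2.97e-06 s.
Throughput = L / cycle = 88000 / 2.97e-06 = 29.6 Gbps.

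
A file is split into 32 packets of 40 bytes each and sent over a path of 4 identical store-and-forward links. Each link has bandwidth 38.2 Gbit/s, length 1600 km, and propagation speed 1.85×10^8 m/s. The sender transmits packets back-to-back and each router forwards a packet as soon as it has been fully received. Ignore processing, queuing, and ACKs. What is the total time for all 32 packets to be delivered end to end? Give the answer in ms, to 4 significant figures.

Per-hop transmission t_tx = L/R = 320/38200000000 = 8.37696e-06 ms.
Per-hop propagation t_prop = 1600000/185000000 = 8.64865 ms.
Pipeline fill: first packet needs 4·t_tx to clear all hops; remaining 31 packets each add one t_tx.
Total = (4+32-1)·t_tx + 4·t_prop = 35·8.37696e-06 + 4·8.64865 = 34.59 ms.

34.59 ms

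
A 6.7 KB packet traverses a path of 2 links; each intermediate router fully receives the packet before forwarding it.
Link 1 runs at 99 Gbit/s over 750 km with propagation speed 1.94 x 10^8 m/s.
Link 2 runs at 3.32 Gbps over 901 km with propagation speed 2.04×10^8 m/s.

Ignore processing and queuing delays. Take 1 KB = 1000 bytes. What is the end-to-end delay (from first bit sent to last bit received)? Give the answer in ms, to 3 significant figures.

8.30 ms

L = 53600 bits.
Transmission delays (L/R per hop): 0.000541414, 0.0161446 ms; sum = 0.016686 ms.
Propagation delays (d/s per hop): 3.86598, 4.41667 ms; sum = 8.28265 ms.
End-to-end = 8.30 ms.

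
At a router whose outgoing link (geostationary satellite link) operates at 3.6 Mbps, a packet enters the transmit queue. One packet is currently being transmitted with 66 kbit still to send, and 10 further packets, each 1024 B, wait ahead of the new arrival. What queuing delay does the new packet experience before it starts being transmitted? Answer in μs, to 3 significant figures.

Each queued packet: L/R = 8192/3600000 = 2275.56 μs.
10 queued → 22755.6 μs.
Plus remaining 66000 bits of current packet: 18333.3 μs.
Queuing delay = 41100 μs.

41100 μs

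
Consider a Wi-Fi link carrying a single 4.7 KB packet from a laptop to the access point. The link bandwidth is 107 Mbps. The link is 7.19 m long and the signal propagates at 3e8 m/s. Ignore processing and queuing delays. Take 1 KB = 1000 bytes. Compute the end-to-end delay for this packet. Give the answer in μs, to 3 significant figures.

351 μs

L = 37600 bits.
Transmission delay = L/R = 37600 / 107000000 = 351.402 μs.
Propagation delay = d/s = 7.19 m / 300000000 m/s = 0.0239667 μs.
Total = 351 μs.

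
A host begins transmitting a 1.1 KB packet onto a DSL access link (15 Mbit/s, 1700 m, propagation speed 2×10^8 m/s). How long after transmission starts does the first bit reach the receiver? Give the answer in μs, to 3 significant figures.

First bit experiences only propagation delay: d/s = 1700/200000000 = 8.50 μs.

8.50 μs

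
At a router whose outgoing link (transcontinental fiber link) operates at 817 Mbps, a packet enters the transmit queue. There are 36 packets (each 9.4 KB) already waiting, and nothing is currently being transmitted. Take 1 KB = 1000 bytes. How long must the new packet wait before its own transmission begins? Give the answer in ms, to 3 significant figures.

Each queued packet: L/R = 75200/817000000 = 0.0920441 ms.
36 queued → 3.31359 ms.
Queuing delay = 3.31 ms.

3.31 ms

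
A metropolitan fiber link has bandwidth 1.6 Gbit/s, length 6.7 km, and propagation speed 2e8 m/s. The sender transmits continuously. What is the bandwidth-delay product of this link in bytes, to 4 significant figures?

Propagation delay = 6700 / 200000000 = 3.35e-05 s.
BDP = R × t_prop = 1600000000 × 3.35e-05 = 53600 bits.
In bytes: 53600/8 = 6700 bytes.

6700 bytes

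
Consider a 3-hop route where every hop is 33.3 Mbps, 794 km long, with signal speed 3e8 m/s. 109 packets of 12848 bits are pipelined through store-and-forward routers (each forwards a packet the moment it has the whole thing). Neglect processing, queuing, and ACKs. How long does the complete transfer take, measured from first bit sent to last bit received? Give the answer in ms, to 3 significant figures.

Per-hop transmission t_tx = L/R = 12848/3.33e+07 = 0.385826 ms.
Per-hop propagation t_prop = 794000/300000000 = 2.64667 ms.
Pipeline fill: first packet needs 3·t_tx to clear all hops; remaining 108 packets each add one t_tx.
Total = (3+109-1)·t_tx + 3·t_prop = 111·0.385826 + 3·2.64667 = 50.8 ms.

50.8 ms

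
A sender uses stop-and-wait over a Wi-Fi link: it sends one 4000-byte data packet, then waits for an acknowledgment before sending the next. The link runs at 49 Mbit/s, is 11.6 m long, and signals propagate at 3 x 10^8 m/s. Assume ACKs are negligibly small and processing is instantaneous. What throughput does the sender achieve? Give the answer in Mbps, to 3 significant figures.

t_tx = L/R = 32000/49000000 = 0.000653061 s.
t_prop = 11.6/300000000 = 3.86667e-08 s; RTT = 7.73333e-08 s.
Cycle = t_tx + RTT = 0.000653139 s.
Throughput = L / cycle = 32000 / 0.000653139 = 49.0 Mbps.

49.0 Mbps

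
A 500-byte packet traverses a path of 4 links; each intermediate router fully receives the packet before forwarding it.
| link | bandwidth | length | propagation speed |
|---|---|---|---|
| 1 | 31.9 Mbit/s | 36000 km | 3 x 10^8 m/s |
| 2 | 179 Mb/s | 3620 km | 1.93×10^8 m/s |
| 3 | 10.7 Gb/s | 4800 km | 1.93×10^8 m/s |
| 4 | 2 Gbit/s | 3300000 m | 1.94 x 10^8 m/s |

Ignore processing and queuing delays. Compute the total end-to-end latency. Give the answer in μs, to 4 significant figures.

180800 μs

L = 500 × 8 = 4000 bits.
Transmission delays (L/R per hop): 125.392, 22.3464, 0.373832, 2 μs; sum = 150.112 μs.
Propagation delays (d/s per hop): 120000, 18756.5, 24870.5, 17010.3 μs; sum = 180637 μs.
End-to-end = 180800 μs.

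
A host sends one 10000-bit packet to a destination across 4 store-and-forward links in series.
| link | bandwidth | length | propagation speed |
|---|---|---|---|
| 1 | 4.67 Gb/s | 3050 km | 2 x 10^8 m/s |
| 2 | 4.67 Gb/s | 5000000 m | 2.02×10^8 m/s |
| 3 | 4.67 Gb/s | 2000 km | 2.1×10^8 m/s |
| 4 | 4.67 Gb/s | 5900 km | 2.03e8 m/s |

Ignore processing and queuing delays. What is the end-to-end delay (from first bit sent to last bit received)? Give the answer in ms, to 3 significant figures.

Transmission delay per hop = L/R = 10000/4670000000 = 0.00214133 ms; 4 hops → 0.00856531 ms.
Propagation delays (d/s per hop): 15.25, 24.7525, 9.52381, 29.064 ms; sum = 78.5903 ms.
End-to-end = 78.6 ms.

78.6 ms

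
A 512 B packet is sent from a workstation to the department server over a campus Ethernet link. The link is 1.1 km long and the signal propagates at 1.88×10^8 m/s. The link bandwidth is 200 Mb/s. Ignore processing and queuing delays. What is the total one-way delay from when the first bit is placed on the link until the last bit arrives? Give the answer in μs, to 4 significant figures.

L = 512 × 8 = 4096 bits.
Transmission delay = L/R = 4096 / 200000000 = 20.48 μs.
Propagation delay = d/s = 1100 m / 188000000 m/s = 5.85106 μs.
Total = 26.33 μs.

26.33 μs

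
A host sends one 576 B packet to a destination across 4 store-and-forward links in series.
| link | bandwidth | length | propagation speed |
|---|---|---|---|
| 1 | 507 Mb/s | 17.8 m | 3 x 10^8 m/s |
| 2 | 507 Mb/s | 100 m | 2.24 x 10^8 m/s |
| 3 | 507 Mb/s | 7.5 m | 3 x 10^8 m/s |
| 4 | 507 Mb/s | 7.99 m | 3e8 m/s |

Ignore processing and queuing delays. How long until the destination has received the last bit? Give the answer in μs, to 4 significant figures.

36.91 μs

L = 576 × 8 = 4608 bits.
Transmission delay per hop = L/R = 4608/507000000 = 9.08876 μs; 4 hops → 36.355 μs.
Propagation delays (d/s per hop): 0.0593333, 0.446429, 0.025, 0.0266333 μs; sum = 0.557395 μs.
End-to-end = 36.91 μs.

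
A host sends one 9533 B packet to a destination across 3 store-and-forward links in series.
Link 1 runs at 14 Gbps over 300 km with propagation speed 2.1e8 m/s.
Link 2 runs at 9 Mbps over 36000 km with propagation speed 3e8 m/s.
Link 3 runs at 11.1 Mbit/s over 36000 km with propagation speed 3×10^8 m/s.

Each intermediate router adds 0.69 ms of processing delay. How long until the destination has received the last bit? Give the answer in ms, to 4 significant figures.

258.2 ms

L = 9533 × 8 = 76264 bits.
Transmission delays (L/R per hop): 0.00544743, 8.47378, 6.87063 ms; sum = 15.3499 ms.
Propagation delays (d/s per hop): 1.42857, 120, 120 ms; sum = 241.429 ms.
Processing at 2 router(s): 2 × 0.69 ms = 1.38 ms.
End-to-end = 258.2 ms.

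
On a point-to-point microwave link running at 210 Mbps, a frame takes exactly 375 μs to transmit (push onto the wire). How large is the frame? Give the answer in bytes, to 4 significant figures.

L = R × t_tx = 210000000 b/s × 0.000375 s = 78750 bits.
In bytes: 78750 / 8 = 9844 bytes.

9844 bytes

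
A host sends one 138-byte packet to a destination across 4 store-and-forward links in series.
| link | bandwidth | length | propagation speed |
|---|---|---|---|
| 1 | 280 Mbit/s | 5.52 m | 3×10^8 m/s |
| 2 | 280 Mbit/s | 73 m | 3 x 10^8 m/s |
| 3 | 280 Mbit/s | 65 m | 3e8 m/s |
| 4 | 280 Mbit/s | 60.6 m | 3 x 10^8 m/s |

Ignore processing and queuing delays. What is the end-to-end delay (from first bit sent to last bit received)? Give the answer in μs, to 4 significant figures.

16.45 μs

L = 138 × 8 = 1104 bits.
Transmission delay per hop = L/R = 1104/280000000 = 3.94286 μs; 4 hops → 15.7714 μs.
Propagation delays (d/s per hop): 0.0184, 0.243333, 0.216667, 0.202 μs; sum = 0.6804 μs.
End-to-end = 16.45 μs.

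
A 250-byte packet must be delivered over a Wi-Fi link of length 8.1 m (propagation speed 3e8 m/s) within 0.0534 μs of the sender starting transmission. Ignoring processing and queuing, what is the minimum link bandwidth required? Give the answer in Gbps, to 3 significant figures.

L = 2000 bits.
Propagation delay = 8.1 / 300000000 = 0.027 μs.
Transmission budget = 0.0534 − 0.027 = 0.0264 μs.
R ≥ L / t_tx = 2000 bits / 2.64e-08 s = 75.8 Gbps.

75.8 Gbps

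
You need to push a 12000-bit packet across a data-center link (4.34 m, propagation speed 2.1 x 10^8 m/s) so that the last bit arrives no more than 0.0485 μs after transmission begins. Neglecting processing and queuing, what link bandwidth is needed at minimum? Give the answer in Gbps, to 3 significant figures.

Propagation delay = 4.34 / 210000000 = 0.0206667 μs.
Transmission budget = 0.0485 − 0.0206667 = 0.0278333 μs.
R ≥ L / t_tx = 12000 bits / 2.78333e-08 s = 431 Gbps.

431 Gbps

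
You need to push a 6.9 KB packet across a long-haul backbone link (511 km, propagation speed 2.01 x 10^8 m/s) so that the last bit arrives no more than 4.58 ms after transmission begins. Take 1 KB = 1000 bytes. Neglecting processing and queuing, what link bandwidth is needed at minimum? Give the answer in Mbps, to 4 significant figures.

27.09 Mbps

L = 55200 bits.
Propagation delay = 511000 / 2.01e+08 = 2.54229 ms.
Transmission budget = 4.58 − 2.54229 = 2.03771 ms.
R ≥ L / t_tx = 55200 bits / 0.00203771 s = 27.09 Mbps.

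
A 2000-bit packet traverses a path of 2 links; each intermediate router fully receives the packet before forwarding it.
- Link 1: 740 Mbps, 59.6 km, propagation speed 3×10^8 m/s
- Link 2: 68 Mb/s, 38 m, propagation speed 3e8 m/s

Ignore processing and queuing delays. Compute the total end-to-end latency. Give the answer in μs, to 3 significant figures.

Transmission delays (L/R per hop): 2.7027, 29.4118 μs; sum = 32.1145 μs.
Propagation delays (d/s per hop): 198.667, 0.126667 μs; sum = 198.793 μs.
End-to-end = 231 μs.

231 μs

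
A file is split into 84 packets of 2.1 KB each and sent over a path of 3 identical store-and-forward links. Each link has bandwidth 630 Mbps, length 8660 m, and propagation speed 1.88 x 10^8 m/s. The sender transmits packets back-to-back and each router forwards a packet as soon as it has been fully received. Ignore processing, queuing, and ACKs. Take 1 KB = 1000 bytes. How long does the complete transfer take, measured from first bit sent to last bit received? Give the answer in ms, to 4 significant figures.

Per-hop transmission t_tx = L/R = 16800/630000000 = 0.0266667 ms.
Per-hop propagation t_prop = 8660/188000000 = 0.0460638 ms.
Pipeline fill: first packet needs 3·t_tx to clear all hops; remaining 83 packets each add one t_tx.
Total = (3+84-1)·t_tx + 3·t_prop = 86·0.0266667 + 3·0.0460638 = 2.432 ms.

2.432 ms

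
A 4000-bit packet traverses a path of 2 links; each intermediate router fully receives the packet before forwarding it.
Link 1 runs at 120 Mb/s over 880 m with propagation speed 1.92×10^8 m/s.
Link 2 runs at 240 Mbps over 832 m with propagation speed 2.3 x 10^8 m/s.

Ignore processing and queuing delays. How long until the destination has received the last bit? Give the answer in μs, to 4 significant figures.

Transmission delays (L/R per hop): 33.3333, 16.6667 μs; sum = 50 μs.
Propagation delays (d/s per hop): 4.58333, 3.61739 μs; sum = 8.20072 μs.
End-to-end = 58.20 μs.

58.20 μs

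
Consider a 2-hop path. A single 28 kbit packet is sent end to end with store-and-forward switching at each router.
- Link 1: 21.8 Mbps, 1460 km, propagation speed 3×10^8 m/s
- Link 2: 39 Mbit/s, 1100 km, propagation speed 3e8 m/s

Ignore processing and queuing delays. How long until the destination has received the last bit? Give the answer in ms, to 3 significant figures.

10.5 ms

L = 28000 bits.
Transmission delays (L/R per hop): 1.2844, 0.717949 ms; sum = 2.00235 ms.
Propagation delays (d/s per hop): 4.86667, 3.66667 ms; sum = 8.53333 ms.
End-to-end = 10.5 ms.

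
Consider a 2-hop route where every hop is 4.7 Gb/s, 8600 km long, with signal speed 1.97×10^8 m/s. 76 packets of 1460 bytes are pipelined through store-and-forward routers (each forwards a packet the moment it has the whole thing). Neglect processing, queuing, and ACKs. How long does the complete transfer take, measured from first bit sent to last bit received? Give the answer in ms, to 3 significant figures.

87.5 ms

Per-hop transmission t_tx = L/R = 11680/4700000000 = 0.00248511 ms.
Per-hop propagation t_prop = 8600000/197000000 = 43.6548 ms.
Pipeline fill: first packet needs 2·t_tx to clear all hops; remaining 75 packets each add one t_tx.
Total = (2+76-1)·t_tx + 2·t_prop = 77·0.00248511 + 2·43.6548 = 87.5 ms.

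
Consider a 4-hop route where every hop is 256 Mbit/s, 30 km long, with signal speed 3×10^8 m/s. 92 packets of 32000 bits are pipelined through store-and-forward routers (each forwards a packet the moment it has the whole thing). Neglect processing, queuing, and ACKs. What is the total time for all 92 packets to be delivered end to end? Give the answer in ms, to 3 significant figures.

12.3 ms

Per-hop transmission t_tx = L/R = 32000/256000000 = 0.125 ms.
Per-hop propagation t_prop = 30000/300000000 = 0.1 ms.
Pipeline fill: first packet needs 4·t_tx to clear all hops; remaining 91 packets each add one t_tx.
Total = (4+92-1)·t_tx + 4·t_prop = 95·0.125 + 4·0.1 = 12.3 ms.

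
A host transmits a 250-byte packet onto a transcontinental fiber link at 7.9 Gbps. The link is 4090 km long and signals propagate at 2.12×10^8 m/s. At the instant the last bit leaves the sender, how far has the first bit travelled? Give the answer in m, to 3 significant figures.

t_tx = L/R = 2000/7900000000 = 2.53165e-07 s.
Distance = s × t_tx = 212000000 × 2.53165e-07 = 53.7 m.

53.7 m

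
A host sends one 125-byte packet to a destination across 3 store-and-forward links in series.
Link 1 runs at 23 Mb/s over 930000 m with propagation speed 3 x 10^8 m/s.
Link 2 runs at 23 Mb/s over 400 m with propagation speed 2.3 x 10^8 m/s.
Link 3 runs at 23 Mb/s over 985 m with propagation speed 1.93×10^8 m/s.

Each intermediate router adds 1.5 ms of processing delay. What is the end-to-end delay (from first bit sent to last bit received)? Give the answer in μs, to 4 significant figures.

L = 125 × 8 = 1000 bits.
Transmission delay per hop = L/R = 1000/23000000 = 43.4783 μs; 3 hops → 130.435 μs.
Propagation delays (d/s per hop): 3100, 1.73913, 5.10363 μs; sum = 3106.84 μs.
Processing at 2 router(s): 2 × 1.5 ms = 3000 μs.
End-to-end = 6237 μs.

6237 μs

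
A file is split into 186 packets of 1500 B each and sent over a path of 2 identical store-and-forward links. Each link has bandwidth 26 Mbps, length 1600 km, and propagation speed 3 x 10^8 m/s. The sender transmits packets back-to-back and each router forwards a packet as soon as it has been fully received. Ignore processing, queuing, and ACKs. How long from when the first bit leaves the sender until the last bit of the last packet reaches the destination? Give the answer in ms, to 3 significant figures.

97.0 ms

Per-hop transmission t_tx = L/R = 12000/26000000 = 0.461538 ms.
Per-hop propagation t_prop = 1600000/300000000 = 5.33333 ms.
Pipeline fill: first packet needs 2·t_tx to clear all hops; remaining 185 packets each add one t_tx.
Total = (2+186-1)·t_tx + 2·t_prop = 187·0.461538 + 2·5.33333 = 97.0 ms.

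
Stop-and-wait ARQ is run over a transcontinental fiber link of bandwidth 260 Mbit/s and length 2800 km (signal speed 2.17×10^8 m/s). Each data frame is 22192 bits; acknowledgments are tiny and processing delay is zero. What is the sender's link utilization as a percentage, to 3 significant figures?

t_tx = L/R = 22192/260000000 = 8.53538e-05 s.
t_prop = 2800000/217000000 = 0.0129032 s; RTT = 0.0258065 s.
Cycle = t_tx + RTT = 0.0258918 s.
Utilization = t_tx / cycle = 8.53538e-05/0.0258918 = 0.330 %.

0.330 %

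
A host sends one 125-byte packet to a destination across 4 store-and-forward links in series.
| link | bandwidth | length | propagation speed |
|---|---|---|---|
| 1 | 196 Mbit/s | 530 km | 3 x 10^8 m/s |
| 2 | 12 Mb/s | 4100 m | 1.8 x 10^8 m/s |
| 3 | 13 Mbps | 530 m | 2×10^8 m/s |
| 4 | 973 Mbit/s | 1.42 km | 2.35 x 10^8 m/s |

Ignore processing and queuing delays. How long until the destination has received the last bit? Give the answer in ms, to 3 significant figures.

L = 125 × 8 = 1000 bits.
Transmission delays (L/R per hop): 0.00510204, 0.0833333, 0.0769231, 0.00102775 ms; sum = 0.166386 ms.
Propagation delays (d/s per hop): 1.76667, 0.0227778, 0.00265, 0.00604255 ms; sum = 1.79814 ms.
End-to-end = 1.96 ms.

1.96 ms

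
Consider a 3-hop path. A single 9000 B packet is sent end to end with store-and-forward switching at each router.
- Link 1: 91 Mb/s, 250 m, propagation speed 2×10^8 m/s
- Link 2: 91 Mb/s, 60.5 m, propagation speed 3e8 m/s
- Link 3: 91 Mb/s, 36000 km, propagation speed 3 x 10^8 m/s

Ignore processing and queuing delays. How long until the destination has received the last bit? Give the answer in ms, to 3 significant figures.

L = 9000 × 8 = 72000 bits.
Transmission delay per hop = L/R = 72000/91000000 = 0.791209 ms; 3 hops → 2.37363 ms.
Propagation delays (d/s per hop): 0.00125, 0.000201667, 120 ms; sum = 120.001 ms.
End-to-end = 122 ms.

122 ms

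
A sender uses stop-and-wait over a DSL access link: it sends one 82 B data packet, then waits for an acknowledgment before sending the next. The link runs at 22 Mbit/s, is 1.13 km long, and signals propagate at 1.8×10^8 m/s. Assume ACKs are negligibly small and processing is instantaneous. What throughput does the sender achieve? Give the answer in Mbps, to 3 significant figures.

t_tx = L/R = 656/22000000 = 2.98182e-05 s.
t_prop = 1130/180000000 = 6.27778e-06 s; RTT = 1.25556e-05 s.
Cycle = t_tx + RTT = 4.23737e-05 s.
Throughput = L / cycle = 656 / 4.23737e-05 = 15.5 Mbps.

15.5 Mbps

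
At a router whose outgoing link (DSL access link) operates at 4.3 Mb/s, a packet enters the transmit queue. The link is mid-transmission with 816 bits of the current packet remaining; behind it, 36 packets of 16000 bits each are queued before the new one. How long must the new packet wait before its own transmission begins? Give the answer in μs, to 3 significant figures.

134000 μs

Each queued packet: L/R = 16000/4300000 = 3720.93 μs.
36 queued → 133953 μs.
Plus remaining 816 bits of current packet: 189.767 μs.
Queuing delay = 134000 μs.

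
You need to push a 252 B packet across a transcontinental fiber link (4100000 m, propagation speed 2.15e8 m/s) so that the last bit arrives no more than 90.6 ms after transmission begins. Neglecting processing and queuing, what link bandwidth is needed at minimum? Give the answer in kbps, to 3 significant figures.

28.2 kbps

L = 2016 bits.
Propagation delay = 4100000 / 215000000 = 19.0698 ms.
Transmission budget = 90.6 − 19.0698 = 71.5302 ms.
R ≥ L / t_tx = 2016 bits / 0.0715302 s = 28.2 kbps.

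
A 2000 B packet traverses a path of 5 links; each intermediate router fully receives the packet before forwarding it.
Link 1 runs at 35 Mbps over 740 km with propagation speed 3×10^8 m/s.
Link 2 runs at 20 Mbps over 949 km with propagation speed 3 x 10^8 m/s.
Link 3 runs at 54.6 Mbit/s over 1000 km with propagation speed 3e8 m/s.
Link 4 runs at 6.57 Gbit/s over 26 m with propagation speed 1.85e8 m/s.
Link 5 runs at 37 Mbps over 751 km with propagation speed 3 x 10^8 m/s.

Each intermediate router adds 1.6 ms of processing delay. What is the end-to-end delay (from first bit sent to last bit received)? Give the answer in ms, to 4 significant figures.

L = 2000 × 8 = 16000 bits.
Transmission delays (L/R per hop): 0.457143, 0.8, 0.29304, 0.00243531, 0.432432 ms; sum = 1.98505 ms.
Propagation delays (d/s per hop): 2.46667, 3.16333, 3.33333, 0.000140541, 2.50333 ms; sum = 11.4668 ms.
Processing at 4 router(s): 4 × 1.6 ms = 6.4 ms.
End-to-end = 19.85 ms.

19.85 ms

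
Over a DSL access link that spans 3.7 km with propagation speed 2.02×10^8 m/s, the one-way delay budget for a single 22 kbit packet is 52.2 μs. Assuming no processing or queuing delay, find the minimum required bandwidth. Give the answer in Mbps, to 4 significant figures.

649.3 Mbps

Propagation delay = 3700 / 202000000 = 18.3168 μs.
Transmission budget = 52.2 − 18.3168 = 33.8832 μs.
R ≥ L / t_tx = 22000 bits / 3.38832e-05 s = 649.3 Mbps.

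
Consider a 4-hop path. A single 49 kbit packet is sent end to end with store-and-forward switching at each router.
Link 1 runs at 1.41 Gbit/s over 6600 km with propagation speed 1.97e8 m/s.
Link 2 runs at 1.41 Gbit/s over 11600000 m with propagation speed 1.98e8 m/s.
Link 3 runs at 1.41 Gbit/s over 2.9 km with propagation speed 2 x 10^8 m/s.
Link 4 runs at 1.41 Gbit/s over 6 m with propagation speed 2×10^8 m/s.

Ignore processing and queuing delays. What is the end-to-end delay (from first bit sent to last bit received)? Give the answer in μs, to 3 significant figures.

L = 49000 bits.
Transmission delay per hop = L/R = 49000/1410000000 = 34.7518 μs; 4 hops → 139.007 μs.
Propagation delays (d/s per hop): 33502.5, 58585.9, 14.5, 0.03 μs; sum = 92102.9 μs.
End-to-end = 92200 μs.

92200 μs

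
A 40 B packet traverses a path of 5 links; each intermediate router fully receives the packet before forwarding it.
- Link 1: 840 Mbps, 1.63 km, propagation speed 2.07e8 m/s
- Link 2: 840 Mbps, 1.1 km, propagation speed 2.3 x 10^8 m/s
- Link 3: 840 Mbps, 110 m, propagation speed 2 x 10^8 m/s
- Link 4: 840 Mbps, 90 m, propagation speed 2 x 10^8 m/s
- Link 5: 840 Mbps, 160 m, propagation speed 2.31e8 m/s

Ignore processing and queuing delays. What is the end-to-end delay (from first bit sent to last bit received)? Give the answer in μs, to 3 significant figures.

16.3 μs

L = 40 × 8 = 320 bits.
Transmission delay per hop = L/R = 320/840000000 = 0.380952 μs; 5 hops → 1.90476 μs.
Propagation delays (d/s per hop): 7.8744, 4.78261, 0.55, 0.45, 0.692641 μs; sum = 14.3496 μs.
End-to-end = 16.3 μs.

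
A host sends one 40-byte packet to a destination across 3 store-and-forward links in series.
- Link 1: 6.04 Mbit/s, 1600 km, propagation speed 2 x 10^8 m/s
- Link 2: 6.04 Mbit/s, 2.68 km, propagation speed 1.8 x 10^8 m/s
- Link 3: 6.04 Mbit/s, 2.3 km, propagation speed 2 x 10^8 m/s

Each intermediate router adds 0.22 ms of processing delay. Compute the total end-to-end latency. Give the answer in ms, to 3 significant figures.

8.63 ms

L = 40 × 8 = 320 bits.
Transmission delay per hop = L/R = 320/6040000 = 0.0529801 ms; 3 hops → 0.15894 ms.
Propagation delays (d/s per hop): 8, 0.0148889, 0.0115 ms; sum = 8.02639 ms.
Processing at 2 router(s): 2 × 0.22 ms = 0.44 ms.
End-to-end = 8.63 ms.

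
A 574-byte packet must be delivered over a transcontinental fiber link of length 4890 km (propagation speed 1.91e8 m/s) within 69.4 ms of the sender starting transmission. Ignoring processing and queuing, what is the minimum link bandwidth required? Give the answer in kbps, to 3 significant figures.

L = 4592 bits.
Propagation delay = 4890000 / 191000000 = 25.6021 ms.
Transmission budget = 69.4 − 25.6021 = 43.7979 ms.
R ≥ L / t_tx = 4592 bits / 0.0437979 s = 105 kbps.

105 kbps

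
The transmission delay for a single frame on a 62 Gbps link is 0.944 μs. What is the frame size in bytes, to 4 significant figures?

7316 bytes

L = R × t_tx = 62000000000 b/s × 9.44e-07 s = 58528 bits.
In bytes: 58528 / 8 = 7316 bytes.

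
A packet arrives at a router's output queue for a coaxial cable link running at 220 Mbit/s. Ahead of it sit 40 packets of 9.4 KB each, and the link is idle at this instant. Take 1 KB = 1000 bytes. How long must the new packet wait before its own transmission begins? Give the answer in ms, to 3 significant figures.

Each queued packet: L/R = 75200/220000000 = 0.341818 ms.
40 queued → 13.6727 ms.
Queuing delay = 13.7 ms.

13.7 ms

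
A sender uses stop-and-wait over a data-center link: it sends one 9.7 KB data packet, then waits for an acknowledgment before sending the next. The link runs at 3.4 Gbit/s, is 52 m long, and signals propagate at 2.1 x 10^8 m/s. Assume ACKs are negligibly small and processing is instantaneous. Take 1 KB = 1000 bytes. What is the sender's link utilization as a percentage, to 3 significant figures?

97.9 %

t_tx = L/R = 77600/3400000000 = 2.28235e-05 s.
t_prop = 52/210000000 = 2.47619e-07 s; RTT = 4.95238e-07 s.
Cycle = t_tx + RTT = 2.33188e-05 s.
Utilization = t_tx / cycle = 2.28235e-05/2.33188e-05 = 97.9 %.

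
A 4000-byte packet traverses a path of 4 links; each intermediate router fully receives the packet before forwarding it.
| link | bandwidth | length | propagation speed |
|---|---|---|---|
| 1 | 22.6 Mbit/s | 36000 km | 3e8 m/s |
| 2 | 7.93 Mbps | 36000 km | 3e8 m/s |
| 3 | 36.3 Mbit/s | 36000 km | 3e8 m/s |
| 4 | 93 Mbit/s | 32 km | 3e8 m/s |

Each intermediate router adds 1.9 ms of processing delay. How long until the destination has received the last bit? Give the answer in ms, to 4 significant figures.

372.5 ms

L = 4000 × 8 = 32000 bits.
Transmission delays (L/R per hop): 1.41593, 4.03531, 0.881543, 0.344086 ms; sum = 6.67687 ms.
Propagation delays (d/s per hop): 120, 120, 120, 0.106667 ms; sum = 360.107 ms.
Processing at 3 router(s): 3 × 1.9 ms = 5.7 ms.
End-to-end = 372.5 ms.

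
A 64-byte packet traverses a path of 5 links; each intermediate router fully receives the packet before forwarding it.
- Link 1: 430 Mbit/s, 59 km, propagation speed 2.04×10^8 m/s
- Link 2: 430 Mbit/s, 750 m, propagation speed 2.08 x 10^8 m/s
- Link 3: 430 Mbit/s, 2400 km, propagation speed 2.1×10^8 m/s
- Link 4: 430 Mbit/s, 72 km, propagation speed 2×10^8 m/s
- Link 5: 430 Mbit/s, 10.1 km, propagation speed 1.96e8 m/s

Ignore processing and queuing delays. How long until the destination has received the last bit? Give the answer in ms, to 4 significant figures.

L = 64 × 8 = 512 bits.
Transmission delay per hop = L/R = 512/430000000 = 0.0011907 ms; 5 hops → 0.00595349 ms.
Propagation delays (d/s per hop): 0.289216, 0.00360577, 11.4286, 0.36, 0.0515306 ms; sum = 12.1329 ms.
End-to-end = 12.14 ms.

12.14 ms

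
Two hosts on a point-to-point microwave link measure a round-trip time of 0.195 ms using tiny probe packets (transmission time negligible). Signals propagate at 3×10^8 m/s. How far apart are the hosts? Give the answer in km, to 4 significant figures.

29.25 km

One-way propagation = RTT/2 = 0.0975 ms.
d = s × t = 300000000 × 9.75e-05 = 29.25 km.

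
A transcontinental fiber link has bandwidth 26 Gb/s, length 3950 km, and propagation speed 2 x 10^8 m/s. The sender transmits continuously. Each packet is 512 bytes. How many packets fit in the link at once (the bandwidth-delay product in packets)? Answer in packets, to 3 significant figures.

Propagation delay = 3950000 / 200000000 = 0.01975 s.
BDP = R × t_prop = 26000000000 × 0.01975 = 513500000 bits.
In packets of 4096 bits: 125000 packets.

125000 packets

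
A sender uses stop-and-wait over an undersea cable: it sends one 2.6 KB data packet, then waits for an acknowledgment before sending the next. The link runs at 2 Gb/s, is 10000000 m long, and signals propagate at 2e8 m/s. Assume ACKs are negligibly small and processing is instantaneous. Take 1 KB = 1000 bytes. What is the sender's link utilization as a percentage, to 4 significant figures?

t_tx = L/R = 20800/2000000000 = 1.04e-05 s.
t_prop = 10000000/200000000 = 0.05 s; RTT = 0.1 s.
Cycle = t_tx + RTT = 0.10001 s.
Utilization = t_tx / cycle = 1.04e-05/0.10001 = 0.01040 %.

0.01040 %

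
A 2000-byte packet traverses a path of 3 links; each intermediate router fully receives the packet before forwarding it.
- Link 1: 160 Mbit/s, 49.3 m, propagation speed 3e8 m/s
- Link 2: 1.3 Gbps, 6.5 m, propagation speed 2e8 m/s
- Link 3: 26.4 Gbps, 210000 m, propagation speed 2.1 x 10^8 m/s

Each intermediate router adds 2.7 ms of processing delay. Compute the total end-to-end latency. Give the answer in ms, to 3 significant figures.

6.51 ms

L = 2000 × 8 = 16000 bits.
Transmission delays (L/R per hop): 0.1, 0.0123077, 0.000606061 ms; sum = 0.112914 ms.
Propagation delays (d/s per hop): 0.000164333, 3.25e-05, 1 ms; sum = 1.0002 ms.
Processing at 2 router(s): 2 × 2.7 ms = 5.4 ms.
End-to-end = 6.51 ms.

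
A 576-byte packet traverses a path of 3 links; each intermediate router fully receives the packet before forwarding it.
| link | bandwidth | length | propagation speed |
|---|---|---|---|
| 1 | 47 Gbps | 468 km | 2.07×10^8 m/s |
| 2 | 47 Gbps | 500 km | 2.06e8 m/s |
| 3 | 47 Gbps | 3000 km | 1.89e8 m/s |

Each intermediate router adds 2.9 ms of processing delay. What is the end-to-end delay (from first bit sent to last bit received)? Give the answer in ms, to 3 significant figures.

26.4 ms

L = 576 × 8 = 4608 bits.
Transmission delay per hop = L/R = 4608/47000000000 = 9.80426e-05 ms; 3 hops → 0.000294128 ms.
Propagation delays (d/s per hop): 2.26087, 2.42718, 15.873 ms; sum = 20.5611 ms.
Processing at 2 router(s): 2 × 2.9 ms = 5.8 ms.
End-to-end = 26.4 ms.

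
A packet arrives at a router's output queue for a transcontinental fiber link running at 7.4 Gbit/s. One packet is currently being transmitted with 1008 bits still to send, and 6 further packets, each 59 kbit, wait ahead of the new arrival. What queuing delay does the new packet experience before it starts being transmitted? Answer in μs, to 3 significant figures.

Each queued packet: L/R = 59000/7400000000 = 7.97297 μs.
6 queued → 47.8378 μs.
Plus remaining 1008 bits of current packet: 0.136216 μs.
Queuing delay = 48.0 μs.

48.0 μs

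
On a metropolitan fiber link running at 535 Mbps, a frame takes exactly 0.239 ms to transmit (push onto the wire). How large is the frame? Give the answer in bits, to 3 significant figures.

128000 bits

L = R × t_tx = 535000000 b/s × 0.000239 s = 127865 bits.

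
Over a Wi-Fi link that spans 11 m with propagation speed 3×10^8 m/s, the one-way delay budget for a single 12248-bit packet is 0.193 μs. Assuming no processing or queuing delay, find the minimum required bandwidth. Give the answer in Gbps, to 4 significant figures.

78.35 Gbps

Propagation delay = 11 / 300000000 = 0.0366667 μs.
Transmission budget = 0.193 − 0.0366667 = 0.156333 μs.
R ≥ L / t_tx = 12248 bits / 1.56333e-07 s = 78.35 Gbps.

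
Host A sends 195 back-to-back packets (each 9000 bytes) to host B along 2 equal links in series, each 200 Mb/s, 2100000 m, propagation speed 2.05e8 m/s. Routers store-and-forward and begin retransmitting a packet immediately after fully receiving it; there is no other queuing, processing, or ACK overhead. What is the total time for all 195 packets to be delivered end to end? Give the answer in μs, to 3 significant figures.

Per-hop transmission t_tx = L/R = 72000/200000000 = 360 μs.
Per-hop propagation t_prop = 2100000/2.05e+08 = 10243.9 μs.
Pipeline fill: first packet needs 2·t_tx to clear all hops; remaining 194 packets each add one t_tx.
Total = (2+195-1)·t_tx + 2·t_prop = 196·360 + 2·10243.9 = 91000 μs.

91000 μs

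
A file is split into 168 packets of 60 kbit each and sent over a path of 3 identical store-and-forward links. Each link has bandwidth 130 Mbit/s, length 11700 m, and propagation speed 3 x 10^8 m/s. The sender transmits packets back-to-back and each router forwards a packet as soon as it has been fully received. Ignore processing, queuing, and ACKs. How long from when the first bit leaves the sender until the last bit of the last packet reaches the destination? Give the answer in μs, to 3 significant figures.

Per-hop transmission t_tx = L/R = 60000/130000000 = 461.538 μs.
Per-hop propagation t_prop = 11700/300000000 = 39 μs.
Pipeline fill: first packet needs 3·t_tx to clear all hops; remaining 167 packets each add one t_tx.
Total = (3+168-1)·t_tx + 3·t_prop = 170·461.538 + 3·39 = 78600 μs.

78600 μs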